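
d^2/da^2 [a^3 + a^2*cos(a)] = -a^2*cos(a) - 4*a*sin(a) + 6*a + 2*cos(a)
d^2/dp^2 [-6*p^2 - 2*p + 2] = -12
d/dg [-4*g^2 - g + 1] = -8*g - 1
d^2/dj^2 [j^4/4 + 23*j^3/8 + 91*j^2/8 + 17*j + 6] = 3*j^2 + 69*j/4 + 91/4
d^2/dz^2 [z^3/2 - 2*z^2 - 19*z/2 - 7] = 3*z - 4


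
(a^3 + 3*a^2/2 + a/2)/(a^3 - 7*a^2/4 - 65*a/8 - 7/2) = 4*a*(a + 1)/(4*a^2 - 9*a - 28)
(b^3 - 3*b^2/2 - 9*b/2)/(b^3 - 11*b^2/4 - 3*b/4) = 2*(2*b + 3)/(4*b + 1)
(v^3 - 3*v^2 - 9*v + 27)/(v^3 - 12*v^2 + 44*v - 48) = (v^3 - 3*v^2 - 9*v + 27)/(v^3 - 12*v^2 + 44*v - 48)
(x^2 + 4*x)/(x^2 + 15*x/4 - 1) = 4*x/(4*x - 1)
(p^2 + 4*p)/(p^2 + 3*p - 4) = p/(p - 1)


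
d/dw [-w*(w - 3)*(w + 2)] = -3*w^2 + 2*w + 6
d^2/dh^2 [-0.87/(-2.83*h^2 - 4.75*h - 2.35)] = (-13.935486*h^2 - 23.38995*h + 0.87*(5.66*h + 4.75)*(11.32*h + 9.5) - 11.57187)/(2.83*h^2 + 4.75*h + 2.35)^3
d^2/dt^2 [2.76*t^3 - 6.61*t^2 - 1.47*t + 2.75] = 16.56*t - 13.22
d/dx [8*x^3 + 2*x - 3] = 24*x^2 + 2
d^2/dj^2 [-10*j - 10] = 0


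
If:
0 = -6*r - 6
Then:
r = -1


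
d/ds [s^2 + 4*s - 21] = 2*s + 4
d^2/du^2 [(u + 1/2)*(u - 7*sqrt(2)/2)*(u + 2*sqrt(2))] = 6*u - 3*sqrt(2) + 1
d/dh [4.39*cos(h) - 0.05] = -4.39*sin(h)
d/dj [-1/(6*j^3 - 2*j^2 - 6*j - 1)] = 2*(9*j^2 - 2*j - 3)/(-6*j^3 + 2*j^2 + 6*j + 1)^2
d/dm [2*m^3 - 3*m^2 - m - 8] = 6*m^2 - 6*m - 1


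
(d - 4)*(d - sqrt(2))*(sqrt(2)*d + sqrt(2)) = sqrt(2)*d^3 - 3*sqrt(2)*d^2 - 2*d^2 - 4*sqrt(2)*d + 6*d + 8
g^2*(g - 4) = g^3 - 4*g^2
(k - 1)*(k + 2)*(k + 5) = k^3 + 6*k^2 + 3*k - 10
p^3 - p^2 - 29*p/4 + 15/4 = (p - 3)*(p - 1/2)*(p + 5/2)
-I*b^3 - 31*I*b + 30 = (b - 6*I)*(b + 5*I)*(-I*b + 1)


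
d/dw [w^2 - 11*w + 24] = 2*w - 11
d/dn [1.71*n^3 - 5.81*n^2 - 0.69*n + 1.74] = 5.13*n^2 - 11.62*n - 0.69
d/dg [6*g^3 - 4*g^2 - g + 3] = 18*g^2 - 8*g - 1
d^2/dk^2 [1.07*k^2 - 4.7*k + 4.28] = 2.14000000000000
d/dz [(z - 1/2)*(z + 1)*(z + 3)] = 3*z^2 + 7*z + 1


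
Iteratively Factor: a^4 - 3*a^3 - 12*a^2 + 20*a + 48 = (a + 2)*(a^3 - 5*a^2 - 2*a + 24) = (a + 2)^2*(a^2 - 7*a + 12) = (a - 3)*(a + 2)^2*(a - 4)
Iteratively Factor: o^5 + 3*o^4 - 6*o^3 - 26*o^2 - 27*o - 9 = (o + 3)*(o^4 - 6*o^2 - 8*o - 3) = (o + 1)*(o + 3)*(o^3 - o^2 - 5*o - 3) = (o + 1)^2*(o + 3)*(o^2 - 2*o - 3) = (o - 3)*(o + 1)^2*(o + 3)*(o + 1)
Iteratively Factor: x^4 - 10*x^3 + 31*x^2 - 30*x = (x - 5)*(x^3 - 5*x^2 + 6*x) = x*(x - 5)*(x^2 - 5*x + 6) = x*(x - 5)*(x - 2)*(x - 3)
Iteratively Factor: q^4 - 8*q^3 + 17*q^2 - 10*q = (q - 1)*(q^3 - 7*q^2 + 10*q) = q*(q - 1)*(q^2 - 7*q + 10) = q*(q - 5)*(q - 1)*(q - 2)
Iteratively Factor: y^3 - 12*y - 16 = (y + 2)*(y^2 - 2*y - 8) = (y - 4)*(y + 2)*(y + 2)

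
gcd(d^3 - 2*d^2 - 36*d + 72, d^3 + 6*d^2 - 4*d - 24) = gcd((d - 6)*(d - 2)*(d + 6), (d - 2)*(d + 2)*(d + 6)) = d^2 + 4*d - 12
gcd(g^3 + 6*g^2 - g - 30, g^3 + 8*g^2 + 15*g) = g^2 + 8*g + 15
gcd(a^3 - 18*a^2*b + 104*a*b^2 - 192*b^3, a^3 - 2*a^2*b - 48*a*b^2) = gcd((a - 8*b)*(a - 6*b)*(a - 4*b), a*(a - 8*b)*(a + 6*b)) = a - 8*b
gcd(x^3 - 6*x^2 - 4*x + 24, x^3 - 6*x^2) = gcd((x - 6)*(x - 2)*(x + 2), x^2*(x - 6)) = x - 6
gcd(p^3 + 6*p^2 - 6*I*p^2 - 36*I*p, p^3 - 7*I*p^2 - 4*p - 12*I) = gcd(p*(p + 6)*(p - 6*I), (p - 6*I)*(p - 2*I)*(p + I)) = p - 6*I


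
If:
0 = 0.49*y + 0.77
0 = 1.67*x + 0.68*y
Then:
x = 0.64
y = -1.57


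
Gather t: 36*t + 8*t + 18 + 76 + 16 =44*t + 110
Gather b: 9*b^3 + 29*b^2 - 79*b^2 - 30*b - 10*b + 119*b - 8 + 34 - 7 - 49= 9*b^3 - 50*b^2 + 79*b - 30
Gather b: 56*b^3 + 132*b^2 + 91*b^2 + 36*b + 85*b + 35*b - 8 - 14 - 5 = 56*b^3 + 223*b^2 + 156*b - 27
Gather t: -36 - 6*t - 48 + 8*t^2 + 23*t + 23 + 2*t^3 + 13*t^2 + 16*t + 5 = 2*t^3 + 21*t^2 + 33*t - 56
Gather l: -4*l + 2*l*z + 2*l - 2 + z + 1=l*(2*z - 2) + z - 1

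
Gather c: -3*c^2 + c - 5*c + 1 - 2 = -3*c^2 - 4*c - 1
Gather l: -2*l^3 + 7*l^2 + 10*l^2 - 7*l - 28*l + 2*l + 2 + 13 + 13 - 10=-2*l^3 + 17*l^2 - 33*l + 18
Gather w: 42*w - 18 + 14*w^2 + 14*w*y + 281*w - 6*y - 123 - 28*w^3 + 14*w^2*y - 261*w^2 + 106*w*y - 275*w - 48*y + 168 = -28*w^3 + w^2*(14*y - 247) + w*(120*y + 48) - 54*y + 27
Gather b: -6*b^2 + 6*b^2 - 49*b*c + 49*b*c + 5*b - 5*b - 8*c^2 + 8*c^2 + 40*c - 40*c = 0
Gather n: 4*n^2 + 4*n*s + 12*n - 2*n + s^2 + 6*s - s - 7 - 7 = 4*n^2 + n*(4*s + 10) + s^2 + 5*s - 14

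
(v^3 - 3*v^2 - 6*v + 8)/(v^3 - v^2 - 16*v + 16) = (v + 2)/(v + 4)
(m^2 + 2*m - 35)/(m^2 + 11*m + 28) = (m - 5)/(m + 4)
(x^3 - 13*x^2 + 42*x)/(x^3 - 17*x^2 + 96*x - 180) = x*(x - 7)/(x^2 - 11*x + 30)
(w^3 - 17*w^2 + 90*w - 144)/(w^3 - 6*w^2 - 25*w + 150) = (w^2 - 11*w + 24)/(w^2 - 25)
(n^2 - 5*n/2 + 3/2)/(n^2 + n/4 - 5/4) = 2*(2*n - 3)/(4*n + 5)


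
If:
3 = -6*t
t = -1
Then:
No Solution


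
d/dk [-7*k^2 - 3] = -14*k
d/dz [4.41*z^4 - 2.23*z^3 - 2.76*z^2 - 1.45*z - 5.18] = 17.64*z^3 - 6.69*z^2 - 5.52*z - 1.45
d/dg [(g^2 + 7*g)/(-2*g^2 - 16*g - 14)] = -1/(2*g^2 + 4*g + 2)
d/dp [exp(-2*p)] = -2*exp(-2*p)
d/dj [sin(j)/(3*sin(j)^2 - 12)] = (cos(j)^2 - 5)*cos(j)/(3*(sin(j)^2 - 4)^2)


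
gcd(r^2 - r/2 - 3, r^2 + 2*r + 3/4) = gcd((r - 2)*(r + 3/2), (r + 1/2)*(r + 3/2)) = r + 3/2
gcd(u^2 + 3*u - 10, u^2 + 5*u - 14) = u - 2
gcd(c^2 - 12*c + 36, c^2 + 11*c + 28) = 1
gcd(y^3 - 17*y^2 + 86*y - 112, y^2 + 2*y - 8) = y - 2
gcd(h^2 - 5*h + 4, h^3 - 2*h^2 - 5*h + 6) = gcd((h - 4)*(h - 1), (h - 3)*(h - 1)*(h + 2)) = h - 1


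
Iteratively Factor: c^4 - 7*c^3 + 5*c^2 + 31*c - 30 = (c - 5)*(c^3 - 2*c^2 - 5*c + 6) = (c - 5)*(c - 1)*(c^2 - c - 6) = (c - 5)*(c - 1)*(c + 2)*(c - 3)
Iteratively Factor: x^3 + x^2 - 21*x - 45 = (x + 3)*(x^2 - 2*x - 15) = (x + 3)^2*(x - 5)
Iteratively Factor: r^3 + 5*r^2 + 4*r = (r)*(r^2 + 5*r + 4) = r*(r + 4)*(r + 1)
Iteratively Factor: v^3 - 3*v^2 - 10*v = (v)*(v^2 - 3*v - 10) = v*(v + 2)*(v - 5)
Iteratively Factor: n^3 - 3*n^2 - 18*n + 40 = (n - 2)*(n^2 - n - 20) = (n - 5)*(n - 2)*(n + 4)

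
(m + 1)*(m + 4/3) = m^2 + 7*m/3 + 4/3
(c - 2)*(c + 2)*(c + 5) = c^3 + 5*c^2 - 4*c - 20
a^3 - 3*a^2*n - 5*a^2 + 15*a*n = a*(a - 5)*(a - 3*n)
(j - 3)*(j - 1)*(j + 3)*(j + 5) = j^4 + 4*j^3 - 14*j^2 - 36*j + 45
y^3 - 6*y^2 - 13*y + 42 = (y - 7)*(y - 2)*(y + 3)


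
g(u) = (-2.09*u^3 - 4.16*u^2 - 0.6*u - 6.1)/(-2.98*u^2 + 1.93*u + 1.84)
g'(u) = (5.96*u - 1.93)*(-2.09*u^3 - 4.16*u^2 - 0.6*u - 6.1)/(-2.98*u^2 + 1.93*u + 1.84)^2 + (-6.27*u^2 - 8.32*u - 0.6)/(-2.98*u^2 + 1.93*u + 1.84)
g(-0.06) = -3.55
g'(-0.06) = 4.66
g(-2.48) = -0.08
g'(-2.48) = 0.81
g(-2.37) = 0.01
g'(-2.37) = 0.84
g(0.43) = -3.44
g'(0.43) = -3.55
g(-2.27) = 0.10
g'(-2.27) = 0.87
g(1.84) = 7.30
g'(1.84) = -6.14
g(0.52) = -3.84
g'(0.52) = -5.45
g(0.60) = -4.37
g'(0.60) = -7.81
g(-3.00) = -0.48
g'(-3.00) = 0.73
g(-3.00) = -0.48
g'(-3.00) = 0.73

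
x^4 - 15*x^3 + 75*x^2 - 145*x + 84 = (x - 7)*(x - 4)*(x - 3)*(x - 1)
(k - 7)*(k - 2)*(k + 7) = k^3 - 2*k^2 - 49*k + 98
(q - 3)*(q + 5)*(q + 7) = q^3 + 9*q^2 - q - 105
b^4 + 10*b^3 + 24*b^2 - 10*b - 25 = (b - 1)*(b + 1)*(b + 5)^2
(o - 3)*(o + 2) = o^2 - o - 6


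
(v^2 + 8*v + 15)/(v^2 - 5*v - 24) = (v + 5)/(v - 8)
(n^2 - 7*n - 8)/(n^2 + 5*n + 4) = (n - 8)/(n + 4)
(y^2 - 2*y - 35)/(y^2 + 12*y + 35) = (y - 7)/(y + 7)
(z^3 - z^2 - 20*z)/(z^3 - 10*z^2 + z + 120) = z*(z + 4)/(z^2 - 5*z - 24)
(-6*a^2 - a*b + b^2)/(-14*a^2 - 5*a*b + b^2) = (3*a - b)/(7*a - b)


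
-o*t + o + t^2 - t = (-o + t)*(t - 1)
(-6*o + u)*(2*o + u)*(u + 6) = -12*o^2*u - 72*o^2 - 4*o*u^2 - 24*o*u + u^3 + 6*u^2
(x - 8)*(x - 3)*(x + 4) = x^3 - 7*x^2 - 20*x + 96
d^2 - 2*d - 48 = (d - 8)*(d + 6)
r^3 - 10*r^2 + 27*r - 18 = (r - 6)*(r - 3)*(r - 1)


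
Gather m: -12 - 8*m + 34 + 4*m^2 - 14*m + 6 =4*m^2 - 22*m + 28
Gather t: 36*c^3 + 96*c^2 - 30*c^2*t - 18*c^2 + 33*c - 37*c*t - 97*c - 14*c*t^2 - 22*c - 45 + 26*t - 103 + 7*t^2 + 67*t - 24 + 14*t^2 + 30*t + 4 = 36*c^3 + 78*c^2 - 86*c + t^2*(21 - 14*c) + t*(-30*c^2 - 37*c + 123) - 168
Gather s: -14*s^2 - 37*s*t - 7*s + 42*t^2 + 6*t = -14*s^2 + s*(-37*t - 7) + 42*t^2 + 6*t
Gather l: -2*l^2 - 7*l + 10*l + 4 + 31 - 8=-2*l^2 + 3*l + 27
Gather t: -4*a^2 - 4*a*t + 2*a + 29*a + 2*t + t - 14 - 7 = -4*a^2 + 31*a + t*(3 - 4*a) - 21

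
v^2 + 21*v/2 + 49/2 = (v + 7/2)*(v + 7)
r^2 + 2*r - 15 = (r - 3)*(r + 5)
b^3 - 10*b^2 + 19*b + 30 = (b - 6)*(b - 5)*(b + 1)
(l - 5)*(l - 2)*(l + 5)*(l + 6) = l^4 + 4*l^3 - 37*l^2 - 100*l + 300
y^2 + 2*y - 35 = (y - 5)*(y + 7)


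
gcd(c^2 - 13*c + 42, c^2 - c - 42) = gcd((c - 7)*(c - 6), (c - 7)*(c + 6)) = c - 7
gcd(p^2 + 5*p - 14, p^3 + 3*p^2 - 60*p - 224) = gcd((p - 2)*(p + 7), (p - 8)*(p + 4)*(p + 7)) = p + 7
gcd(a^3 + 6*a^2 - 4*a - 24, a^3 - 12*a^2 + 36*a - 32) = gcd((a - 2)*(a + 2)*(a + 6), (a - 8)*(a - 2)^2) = a - 2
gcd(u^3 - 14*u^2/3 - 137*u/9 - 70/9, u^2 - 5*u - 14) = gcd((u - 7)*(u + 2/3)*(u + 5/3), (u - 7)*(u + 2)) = u - 7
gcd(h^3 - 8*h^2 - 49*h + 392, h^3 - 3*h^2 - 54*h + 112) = h^2 - h - 56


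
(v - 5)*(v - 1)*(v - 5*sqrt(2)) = v^3 - 5*sqrt(2)*v^2 - 6*v^2 + 5*v + 30*sqrt(2)*v - 25*sqrt(2)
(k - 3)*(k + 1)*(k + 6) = k^3 + 4*k^2 - 15*k - 18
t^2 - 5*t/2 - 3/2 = (t - 3)*(t + 1/2)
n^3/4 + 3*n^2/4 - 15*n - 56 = (n/4 + 1)*(n - 8)*(n + 7)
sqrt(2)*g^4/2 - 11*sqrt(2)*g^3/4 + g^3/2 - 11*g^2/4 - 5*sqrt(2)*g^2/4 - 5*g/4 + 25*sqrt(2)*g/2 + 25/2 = (g - 5)*(g - 5/2)*(g + sqrt(2)/2)*(sqrt(2)*g/2 + sqrt(2))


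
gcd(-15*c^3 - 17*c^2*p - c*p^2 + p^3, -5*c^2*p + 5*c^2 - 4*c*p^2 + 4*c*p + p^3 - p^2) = -5*c^2 - 4*c*p + p^2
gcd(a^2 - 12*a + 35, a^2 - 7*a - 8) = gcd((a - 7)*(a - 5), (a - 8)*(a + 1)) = 1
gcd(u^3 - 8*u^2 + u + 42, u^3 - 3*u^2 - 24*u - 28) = u^2 - 5*u - 14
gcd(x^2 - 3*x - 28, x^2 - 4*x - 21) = x - 7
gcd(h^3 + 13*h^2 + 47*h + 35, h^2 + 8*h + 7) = h^2 + 8*h + 7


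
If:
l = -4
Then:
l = -4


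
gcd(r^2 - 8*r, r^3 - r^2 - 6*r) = r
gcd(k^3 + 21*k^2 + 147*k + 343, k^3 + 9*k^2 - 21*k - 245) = k^2 + 14*k + 49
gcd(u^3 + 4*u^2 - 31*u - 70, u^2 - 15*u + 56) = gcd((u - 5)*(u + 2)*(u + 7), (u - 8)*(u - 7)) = 1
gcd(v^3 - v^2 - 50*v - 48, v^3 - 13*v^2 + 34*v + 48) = v^2 - 7*v - 8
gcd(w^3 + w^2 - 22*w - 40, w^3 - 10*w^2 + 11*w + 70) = w^2 - 3*w - 10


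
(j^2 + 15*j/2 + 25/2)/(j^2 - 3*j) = (2*j^2 + 15*j + 25)/(2*j*(j - 3))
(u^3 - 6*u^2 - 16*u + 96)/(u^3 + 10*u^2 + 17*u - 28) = (u^2 - 10*u + 24)/(u^2 + 6*u - 7)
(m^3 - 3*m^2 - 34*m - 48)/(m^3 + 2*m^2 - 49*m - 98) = (m^2 - 5*m - 24)/(m^2 - 49)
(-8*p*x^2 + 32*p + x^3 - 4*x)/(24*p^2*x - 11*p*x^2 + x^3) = (x^2 - 4)/(x*(-3*p + x))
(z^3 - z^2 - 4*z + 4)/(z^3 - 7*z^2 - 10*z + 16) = (z - 2)/(z - 8)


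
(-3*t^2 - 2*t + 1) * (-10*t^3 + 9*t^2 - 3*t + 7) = 30*t^5 - 7*t^4 - 19*t^3 - 6*t^2 - 17*t + 7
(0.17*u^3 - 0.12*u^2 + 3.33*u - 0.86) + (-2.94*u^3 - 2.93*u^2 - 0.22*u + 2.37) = -2.77*u^3 - 3.05*u^2 + 3.11*u + 1.51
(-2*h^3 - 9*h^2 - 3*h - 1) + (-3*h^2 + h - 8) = -2*h^3 - 12*h^2 - 2*h - 9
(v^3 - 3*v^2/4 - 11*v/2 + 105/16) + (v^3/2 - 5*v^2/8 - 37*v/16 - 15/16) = 3*v^3/2 - 11*v^2/8 - 125*v/16 + 45/8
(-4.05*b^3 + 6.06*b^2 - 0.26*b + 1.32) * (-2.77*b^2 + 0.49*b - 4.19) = 11.2185*b^5 - 18.7707*b^4 + 20.6591*b^3 - 29.1752*b^2 + 1.7362*b - 5.5308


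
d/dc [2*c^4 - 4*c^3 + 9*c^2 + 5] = 2*c*(4*c^2 - 6*c + 9)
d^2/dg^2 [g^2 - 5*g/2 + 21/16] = 2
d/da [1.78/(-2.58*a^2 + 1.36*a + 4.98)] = (9.1848*a - 2.4208)/(-2.58*a^2 + 1.36*a + 4.98)^2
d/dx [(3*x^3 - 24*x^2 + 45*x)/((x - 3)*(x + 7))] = 3*(x^2 + 14*x - 35)/(x^2 + 14*x + 49)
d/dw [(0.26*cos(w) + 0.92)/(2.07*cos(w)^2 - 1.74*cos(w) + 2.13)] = (0.5382*cos(w)^2 + 3.8088*cos(w) - 2.1546)*sin(w)/(4.2849*cos(w)^4 - 7.2036*cos(w)^3 + 11.8458*cos(w)^2 - 7.4124*cos(w) + 4.5369)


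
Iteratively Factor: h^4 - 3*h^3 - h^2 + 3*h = (h)*(h^3 - 3*h^2 - h + 3) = h*(h - 1)*(h^2 - 2*h - 3) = h*(h - 3)*(h - 1)*(h + 1)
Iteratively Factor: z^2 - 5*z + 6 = (z - 3)*(z - 2)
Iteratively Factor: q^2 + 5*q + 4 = (q + 4)*(q + 1)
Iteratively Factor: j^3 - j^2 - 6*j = (j + 2)*(j^2 - 3*j) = (j - 3)*(j + 2)*(j)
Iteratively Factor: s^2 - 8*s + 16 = (s - 4)*(s - 4)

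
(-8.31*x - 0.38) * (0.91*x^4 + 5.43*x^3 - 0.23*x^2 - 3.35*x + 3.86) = -7.5621*x^5 - 45.4691*x^4 - 0.1521*x^3 + 27.9259*x^2 - 30.8036*x - 1.4668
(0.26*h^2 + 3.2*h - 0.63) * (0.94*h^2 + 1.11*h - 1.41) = 0.2444*h^4 + 3.2966*h^3 + 2.5932*h^2 - 5.2113*h + 0.8883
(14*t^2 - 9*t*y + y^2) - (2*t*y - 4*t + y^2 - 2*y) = 14*t^2 - 11*t*y + 4*t + 2*y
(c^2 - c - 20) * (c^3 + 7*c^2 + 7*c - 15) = c^5 + 6*c^4 - 20*c^3 - 162*c^2 - 125*c + 300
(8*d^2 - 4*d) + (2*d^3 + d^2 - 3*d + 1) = 2*d^3 + 9*d^2 - 7*d + 1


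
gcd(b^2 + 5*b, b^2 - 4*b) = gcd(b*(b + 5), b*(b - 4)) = b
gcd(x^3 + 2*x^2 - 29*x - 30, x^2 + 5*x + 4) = x + 1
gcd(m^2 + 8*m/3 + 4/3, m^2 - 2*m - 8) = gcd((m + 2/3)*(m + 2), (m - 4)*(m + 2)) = m + 2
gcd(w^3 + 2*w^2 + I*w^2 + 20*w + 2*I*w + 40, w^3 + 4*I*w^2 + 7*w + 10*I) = w + 5*I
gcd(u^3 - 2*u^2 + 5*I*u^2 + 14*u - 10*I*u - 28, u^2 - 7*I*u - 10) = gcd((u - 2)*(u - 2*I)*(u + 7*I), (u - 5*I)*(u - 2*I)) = u - 2*I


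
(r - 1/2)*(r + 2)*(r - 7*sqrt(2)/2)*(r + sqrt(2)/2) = r^4 - 3*sqrt(2)*r^3 + 3*r^3/2 - 9*sqrt(2)*r^2/2 - 9*r^2/2 - 21*r/4 + 3*sqrt(2)*r + 7/2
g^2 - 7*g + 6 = (g - 6)*(g - 1)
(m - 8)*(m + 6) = m^2 - 2*m - 48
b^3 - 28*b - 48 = (b - 6)*(b + 2)*(b + 4)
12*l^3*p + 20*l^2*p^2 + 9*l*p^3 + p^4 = p*(l + p)*(2*l + p)*(6*l + p)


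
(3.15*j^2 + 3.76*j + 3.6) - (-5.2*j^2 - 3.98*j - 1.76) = 8.35*j^2 + 7.74*j + 5.36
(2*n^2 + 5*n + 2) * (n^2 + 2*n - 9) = 2*n^4 + 9*n^3 - 6*n^2 - 41*n - 18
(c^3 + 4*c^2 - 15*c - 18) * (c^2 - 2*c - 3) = c^5 + 2*c^4 - 26*c^3 + 81*c + 54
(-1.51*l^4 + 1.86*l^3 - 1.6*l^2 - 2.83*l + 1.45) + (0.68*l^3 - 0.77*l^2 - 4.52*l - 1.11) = -1.51*l^4 + 2.54*l^3 - 2.37*l^2 - 7.35*l + 0.34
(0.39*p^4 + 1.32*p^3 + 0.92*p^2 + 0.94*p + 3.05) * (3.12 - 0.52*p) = -0.2028*p^5 + 0.5304*p^4 + 3.64*p^3 + 2.3816*p^2 + 1.3468*p + 9.516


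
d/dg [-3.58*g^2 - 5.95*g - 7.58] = -7.16*g - 5.95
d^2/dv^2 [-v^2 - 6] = -2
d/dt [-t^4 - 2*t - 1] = -4*t^3 - 2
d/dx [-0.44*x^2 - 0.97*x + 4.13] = -0.88*x - 0.97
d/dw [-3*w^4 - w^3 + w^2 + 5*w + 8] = -12*w^3 - 3*w^2 + 2*w + 5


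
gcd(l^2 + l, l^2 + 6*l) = l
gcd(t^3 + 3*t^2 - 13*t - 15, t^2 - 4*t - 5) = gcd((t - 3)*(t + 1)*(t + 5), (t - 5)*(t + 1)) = t + 1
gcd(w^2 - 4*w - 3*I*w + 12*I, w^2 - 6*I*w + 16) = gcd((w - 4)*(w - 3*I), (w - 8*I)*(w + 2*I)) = 1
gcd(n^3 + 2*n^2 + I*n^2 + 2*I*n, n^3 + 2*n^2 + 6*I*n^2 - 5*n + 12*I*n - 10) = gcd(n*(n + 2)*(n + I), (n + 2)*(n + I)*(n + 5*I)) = n^2 + n*(2 + I) + 2*I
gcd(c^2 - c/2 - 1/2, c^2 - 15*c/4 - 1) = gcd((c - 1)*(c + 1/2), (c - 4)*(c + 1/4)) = 1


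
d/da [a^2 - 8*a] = 2*a - 8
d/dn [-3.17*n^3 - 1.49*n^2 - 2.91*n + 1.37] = -9.51*n^2 - 2.98*n - 2.91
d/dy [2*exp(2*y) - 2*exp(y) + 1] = (4*exp(y) - 2)*exp(y)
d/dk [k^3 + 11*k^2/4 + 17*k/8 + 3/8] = 3*k^2 + 11*k/2 + 17/8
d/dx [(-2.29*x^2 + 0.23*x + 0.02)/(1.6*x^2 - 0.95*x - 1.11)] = (1.8075*x^2 + 5.0198*x - 0.2363)/(2.56*x^4 - 3.04*x^3 - 2.6495*x^2 + 2.109*x + 1.2321)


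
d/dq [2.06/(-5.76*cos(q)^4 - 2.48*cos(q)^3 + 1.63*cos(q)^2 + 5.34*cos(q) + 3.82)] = (-47.4624*cos(q)^3 - 15.3264*cos(q)^2 + 6.7156*cos(q) + 11.0004)*sin(q)/(-5.76*cos(q)^4 - 2.48*cos(q)^3 + 1.63*cos(q)^2 + 5.34*cos(q) + 3.82)^2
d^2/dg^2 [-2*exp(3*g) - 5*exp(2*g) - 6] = (-18*exp(g) - 20)*exp(2*g)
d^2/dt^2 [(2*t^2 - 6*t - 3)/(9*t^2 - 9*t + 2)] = 2*(-324*t^3 - 837*t^2 + 1053*t - 289)/(729*t^6 - 2187*t^5 + 2673*t^4 - 1701*t^3 + 594*t^2 - 108*t + 8)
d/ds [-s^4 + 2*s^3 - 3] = s^2*(6 - 4*s)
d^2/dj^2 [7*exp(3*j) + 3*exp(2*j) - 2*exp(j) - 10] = (63*exp(2*j) + 12*exp(j) - 2)*exp(j)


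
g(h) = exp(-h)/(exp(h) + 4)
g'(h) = -exp(-h)/(exp(h) + 4) - 1/(exp(h) + 4)^2 = 2*(-exp(h) - 2)*exp(-h)/(exp(2*h) + 8*exp(h) + 16)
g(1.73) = 0.02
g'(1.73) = -0.03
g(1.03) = 0.05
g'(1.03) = -0.07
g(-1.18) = 0.76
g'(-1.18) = -0.81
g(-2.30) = 2.43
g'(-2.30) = -2.49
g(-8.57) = 1317.72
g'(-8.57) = -1317.78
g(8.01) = 0.00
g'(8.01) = -0.00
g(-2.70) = 3.66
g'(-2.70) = -3.72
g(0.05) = 0.19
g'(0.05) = -0.23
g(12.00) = 0.00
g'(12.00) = 0.00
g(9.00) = 0.00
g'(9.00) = 0.00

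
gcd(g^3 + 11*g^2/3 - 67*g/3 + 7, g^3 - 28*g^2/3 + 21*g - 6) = g^2 - 10*g/3 + 1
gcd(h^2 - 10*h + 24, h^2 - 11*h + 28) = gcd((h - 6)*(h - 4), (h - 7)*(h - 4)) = h - 4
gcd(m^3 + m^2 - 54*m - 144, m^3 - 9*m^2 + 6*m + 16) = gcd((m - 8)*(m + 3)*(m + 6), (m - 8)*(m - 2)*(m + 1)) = m - 8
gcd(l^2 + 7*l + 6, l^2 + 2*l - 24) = l + 6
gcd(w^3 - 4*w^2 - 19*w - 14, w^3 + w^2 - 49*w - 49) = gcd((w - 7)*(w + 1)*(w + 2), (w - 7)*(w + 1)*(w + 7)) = w^2 - 6*w - 7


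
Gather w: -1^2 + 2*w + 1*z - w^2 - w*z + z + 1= -w^2 + w*(2 - z) + 2*z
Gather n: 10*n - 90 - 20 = 10*n - 110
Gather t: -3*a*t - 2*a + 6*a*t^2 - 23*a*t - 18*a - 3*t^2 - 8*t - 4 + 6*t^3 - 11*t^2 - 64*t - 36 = -20*a + 6*t^3 + t^2*(6*a - 14) + t*(-26*a - 72) - 40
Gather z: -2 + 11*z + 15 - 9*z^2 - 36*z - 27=-9*z^2 - 25*z - 14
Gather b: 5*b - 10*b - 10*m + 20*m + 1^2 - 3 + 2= -5*b + 10*m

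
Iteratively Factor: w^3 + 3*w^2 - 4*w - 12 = (w + 2)*(w^2 + w - 6) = (w - 2)*(w + 2)*(w + 3)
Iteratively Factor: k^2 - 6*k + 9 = (k - 3)*(k - 3)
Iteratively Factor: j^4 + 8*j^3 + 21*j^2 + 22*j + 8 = (j + 4)*(j^3 + 4*j^2 + 5*j + 2) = (j + 2)*(j + 4)*(j^2 + 2*j + 1) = (j + 1)*(j + 2)*(j + 4)*(j + 1)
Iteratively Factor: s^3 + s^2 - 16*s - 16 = (s + 4)*(s^2 - 3*s - 4) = (s + 1)*(s + 4)*(s - 4)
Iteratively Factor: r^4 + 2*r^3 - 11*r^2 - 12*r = (r + 4)*(r^3 - 2*r^2 - 3*r) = (r - 3)*(r + 4)*(r^2 + r) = r*(r - 3)*(r + 4)*(r + 1)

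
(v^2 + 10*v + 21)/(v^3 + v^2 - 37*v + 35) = (v + 3)/(v^2 - 6*v + 5)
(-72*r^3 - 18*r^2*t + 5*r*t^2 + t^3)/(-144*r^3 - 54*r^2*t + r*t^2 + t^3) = (4*r - t)/(8*r - t)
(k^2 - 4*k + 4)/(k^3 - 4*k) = (k - 2)/(k*(k + 2))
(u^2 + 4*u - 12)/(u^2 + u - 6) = (u + 6)/(u + 3)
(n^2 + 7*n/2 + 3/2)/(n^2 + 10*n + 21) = (n + 1/2)/(n + 7)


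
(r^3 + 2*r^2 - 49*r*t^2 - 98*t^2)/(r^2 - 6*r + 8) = (r^3 + 2*r^2 - 49*r*t^2 - 98*t^2)/(r^2 - 6*r + 8)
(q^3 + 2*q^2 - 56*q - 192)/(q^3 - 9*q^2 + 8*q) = (q^2 + 10*q + 24)/(q*(q - 1))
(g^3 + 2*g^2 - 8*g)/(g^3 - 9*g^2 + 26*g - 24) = g*(g + 4)/(g^2 - 7*g + 12)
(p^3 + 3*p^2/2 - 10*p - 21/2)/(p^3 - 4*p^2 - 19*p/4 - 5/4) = 2*(-2*p^3 - 3*p^2 + 20*p + 21)/(-4*p^3 + 16*p^2 + 19*p + 5)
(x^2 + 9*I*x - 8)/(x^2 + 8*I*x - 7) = (x + 8*I)/(x + 7*I)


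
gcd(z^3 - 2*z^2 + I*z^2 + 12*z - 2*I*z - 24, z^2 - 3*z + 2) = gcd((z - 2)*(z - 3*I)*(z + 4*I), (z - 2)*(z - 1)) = z - 2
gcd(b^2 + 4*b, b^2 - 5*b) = b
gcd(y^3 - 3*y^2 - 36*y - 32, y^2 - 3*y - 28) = y + 4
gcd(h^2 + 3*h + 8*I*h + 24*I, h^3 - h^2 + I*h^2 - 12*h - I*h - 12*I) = h + 3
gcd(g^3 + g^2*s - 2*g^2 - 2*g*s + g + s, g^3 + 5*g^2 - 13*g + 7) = g^2 - 2*g + 1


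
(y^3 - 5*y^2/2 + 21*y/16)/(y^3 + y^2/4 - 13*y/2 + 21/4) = y*(4*y - 3)/(4*(y^2 + 2*y - 3))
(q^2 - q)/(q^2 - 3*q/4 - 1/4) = 4*q/(4*q + 1)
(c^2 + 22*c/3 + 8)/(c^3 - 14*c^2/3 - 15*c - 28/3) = (c + 6)/(c^2 - 6*c - 7)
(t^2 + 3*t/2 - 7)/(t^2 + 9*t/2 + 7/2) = (t - 2)/(t + 1)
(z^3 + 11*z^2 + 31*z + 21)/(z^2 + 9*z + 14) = (z^2 + 4*z + 3)/(z + 2)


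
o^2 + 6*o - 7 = (o - 1)*(o + 7)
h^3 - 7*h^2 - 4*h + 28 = (h - 7)*(h - 2)*(h + 2)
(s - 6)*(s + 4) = s^2 - 2*s - 24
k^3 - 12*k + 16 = (k - 2)^2*(k + 4)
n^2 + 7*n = n*(n + 7)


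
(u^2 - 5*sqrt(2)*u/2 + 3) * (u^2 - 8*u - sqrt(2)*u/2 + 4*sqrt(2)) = u^4 - 8*u^3 - 3*sqrt(2)*u^3 + 11*u^2/2 + 24*sqrt(2)*u^2 - 44*u - 3*sqrt(2)*u/2 + 12*sqrt(2)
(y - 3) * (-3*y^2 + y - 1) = -3*y^3 + 10*y^2 - 4*y + 3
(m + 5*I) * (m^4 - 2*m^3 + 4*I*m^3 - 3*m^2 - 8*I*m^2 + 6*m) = m^5 - 2*m^4 + 9*I*m^4 - 23*m^3 - 18*I*m^3 + 46*m^2 - 15*I*m^2 + 30*I*m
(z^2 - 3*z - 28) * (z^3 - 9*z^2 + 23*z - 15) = z^5 - 12*z^4 + 22*z^3 + 168*z^2 - 599*z + 420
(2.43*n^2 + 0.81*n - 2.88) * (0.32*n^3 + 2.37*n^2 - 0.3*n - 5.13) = 0.7776*n^5 + 6.0183*n^4 + 0.2691*n^3 - 19.5345*n^2 - 3.2913*n + 14.7744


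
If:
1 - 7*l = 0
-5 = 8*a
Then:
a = -5/8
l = 1/7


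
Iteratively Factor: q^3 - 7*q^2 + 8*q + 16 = (q + 1)*(q^2 - 8*q + 16) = (q - 4)*(q + 1)*(q - 4)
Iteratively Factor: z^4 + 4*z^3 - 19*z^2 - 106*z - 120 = (z + 4)*(z^3 - 19*z - 30) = (z + 2)*(z + 4)*(z^2 - 2*z - 15) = (z + 2)*(z + 3)*(z + 4)*(z - 5)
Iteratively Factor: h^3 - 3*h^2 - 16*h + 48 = (h + 4)*(h^2 - 7*h + 12) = (h - 4)*(h + 4)*(h - 3)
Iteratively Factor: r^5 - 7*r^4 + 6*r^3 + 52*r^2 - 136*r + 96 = (r - 2)*(r^4 - 5*r^3 - 4*r^2 + 44*r - 48) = (r - 4)*(r - 2)*(r^3 - r^2 - 8*r + 12) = (r - 4)*(r - 2)^2*(r^2 + r - 6) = (r - 4)*(r - 2)^2*(r + 3)*(r - 2)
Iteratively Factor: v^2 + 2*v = (v + 2)*(v)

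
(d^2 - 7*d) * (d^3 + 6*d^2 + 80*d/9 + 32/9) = d^5 - d^4 - 298*d^3/9 - 176*d^2/3 - 224*d/9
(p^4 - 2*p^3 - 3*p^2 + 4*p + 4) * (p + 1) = p^5 - p^4 - 5*p^3 + p^2 + 8*p + 4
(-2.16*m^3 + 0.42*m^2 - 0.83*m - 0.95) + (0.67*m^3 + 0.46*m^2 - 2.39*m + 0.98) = -1.49*m^3 + 0.88*m^2 - 3.22*m + 0.03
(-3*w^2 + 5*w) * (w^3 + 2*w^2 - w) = -3*w^5 - w^4 + 13*w^3 - 5*w^2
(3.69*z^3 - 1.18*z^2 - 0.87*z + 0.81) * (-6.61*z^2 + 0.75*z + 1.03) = -24.3909*z^5 + 10.5673*z^4 + 8.6664*z^3 - 7.222*z^2 - 0.2886*z + 0.8343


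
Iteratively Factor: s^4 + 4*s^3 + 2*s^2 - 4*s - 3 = (s + 3)*(s^3 + s^2 - s - 1) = (s + 1)*(s + 3)*(s^2 - 1) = (s - 1)*(s + 1)*(s + 3)*(s + 1)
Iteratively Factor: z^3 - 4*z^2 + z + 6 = (z + 1)*(z^2 - 5*z + 6) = (z - 2)*(z + 1)*(z - 3)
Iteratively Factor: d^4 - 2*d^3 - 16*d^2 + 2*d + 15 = (d + 3)*(d^3 - 5*d^2 - d + 5) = (d - 5)*(d + 3)*(d^2 - 1) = (d - 5)*(d + 1)*(d + 3)*(d - 1)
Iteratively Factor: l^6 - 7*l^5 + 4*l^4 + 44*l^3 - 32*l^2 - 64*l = (l - 4)*(l^5 - 3*l^4 - 8*l^3 + 12*l^2 + 16*l) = l*(l - 4)*(l^4 - 3*l^3 - 8*l^2 + 12*l + 16) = l*(l - 4)*(l + 2)*(l^3 - 5*l^2 + 2*l + 8) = l*(l - 4)^2*(l + 2)*(l^2 - l - 2) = l*(l - 4)^2*(l + 1)*(l + 2)*(l - 2)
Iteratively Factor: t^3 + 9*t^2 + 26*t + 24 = (t + 2)*(t^2 + 7*t + 12) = (t + 2)*(t + 3)*(t + 4)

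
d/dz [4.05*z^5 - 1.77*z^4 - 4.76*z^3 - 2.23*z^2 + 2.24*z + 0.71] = 20.25*z^4 - 7.08*z^3 - 14.28*z^2 - 4.46*z + 2.24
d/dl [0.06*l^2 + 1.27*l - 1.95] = 0.12*l + 1.27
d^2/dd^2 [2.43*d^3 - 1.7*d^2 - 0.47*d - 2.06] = 14.58*d - 3.4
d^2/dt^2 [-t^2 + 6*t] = -2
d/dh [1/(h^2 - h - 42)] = (1 - 2*h)/(-h^2 + h + 42)^2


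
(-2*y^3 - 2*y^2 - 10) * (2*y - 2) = -4*y^4 + 4*y^2 - 20*y + 20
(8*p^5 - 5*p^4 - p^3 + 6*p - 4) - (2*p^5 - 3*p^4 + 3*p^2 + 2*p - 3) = 6*p^5 - 2*p^4 - p^3 - 3*p^2 + 4*p - 1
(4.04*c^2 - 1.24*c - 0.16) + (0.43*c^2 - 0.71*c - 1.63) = 4.47*c^2 - 1.95*c - 1.79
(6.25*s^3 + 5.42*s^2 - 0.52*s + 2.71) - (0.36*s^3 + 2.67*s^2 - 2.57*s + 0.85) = 5.89*s^3 + 2.75*s^2 + 2.05*s + 1.86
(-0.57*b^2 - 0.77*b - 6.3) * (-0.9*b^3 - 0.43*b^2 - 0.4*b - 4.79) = 0.513*b^5 + 0.9381*b^4 + 6.2291*b^3 + 5.7473*b^2 + 6.2083*b + 30.177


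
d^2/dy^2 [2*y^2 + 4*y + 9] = 4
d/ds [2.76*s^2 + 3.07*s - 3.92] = 5.52*s + 3.07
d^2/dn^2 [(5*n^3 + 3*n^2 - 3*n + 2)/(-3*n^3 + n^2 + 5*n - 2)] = 12*(-7*n^6 - 24*n^5 - 15*n^4 + 17*n^3 + 18*n^2 - 6*n - 6)/(27*n^9 - 27*n^8 - 126*n^7 + 143*n^6 + 174*n^5 - 249*n^4 - 29*n^3 + 138*n^2 - 60*n + 8)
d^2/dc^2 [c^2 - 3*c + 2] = 2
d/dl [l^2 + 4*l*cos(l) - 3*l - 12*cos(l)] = -4*l*sin(l) + 2*l + 12*sin(l) + 4*cos(l) - 3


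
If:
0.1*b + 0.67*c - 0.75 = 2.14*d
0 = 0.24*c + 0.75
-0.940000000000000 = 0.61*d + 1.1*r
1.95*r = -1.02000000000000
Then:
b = 15.65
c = -3.12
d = -0.60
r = -0.52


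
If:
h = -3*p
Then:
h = -3*p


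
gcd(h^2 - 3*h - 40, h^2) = 1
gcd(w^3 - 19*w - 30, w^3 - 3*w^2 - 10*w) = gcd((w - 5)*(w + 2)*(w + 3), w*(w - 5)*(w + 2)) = w^2 - 3*w - 10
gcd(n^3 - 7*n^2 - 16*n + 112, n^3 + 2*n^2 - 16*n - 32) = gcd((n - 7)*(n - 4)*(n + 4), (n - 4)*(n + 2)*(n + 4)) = n^2 - 16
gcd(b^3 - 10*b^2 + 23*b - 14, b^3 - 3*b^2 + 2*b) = b^2 - 3*b + 2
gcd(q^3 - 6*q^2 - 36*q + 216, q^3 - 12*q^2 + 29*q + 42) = q - 6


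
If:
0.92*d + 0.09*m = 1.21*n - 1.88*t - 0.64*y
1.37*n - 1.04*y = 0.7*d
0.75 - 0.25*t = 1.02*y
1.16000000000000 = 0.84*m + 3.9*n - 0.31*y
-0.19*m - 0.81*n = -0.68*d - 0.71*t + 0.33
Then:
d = 0.73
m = -2.59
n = 0.91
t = 0.11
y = 0.71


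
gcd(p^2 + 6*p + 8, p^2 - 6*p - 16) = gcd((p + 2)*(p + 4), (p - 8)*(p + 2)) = p + 2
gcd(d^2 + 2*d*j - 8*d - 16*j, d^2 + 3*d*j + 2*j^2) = d + 2*j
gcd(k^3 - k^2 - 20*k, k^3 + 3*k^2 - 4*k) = k^2 + 4*k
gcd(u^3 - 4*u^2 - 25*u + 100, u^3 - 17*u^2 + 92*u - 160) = u^2 - 9*u + 20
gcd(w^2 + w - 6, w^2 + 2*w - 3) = w + 3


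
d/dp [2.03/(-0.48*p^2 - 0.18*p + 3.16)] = (1.9488*p + 0.3654)/(0.48*p^2 + 0.18*p - 3.16)^2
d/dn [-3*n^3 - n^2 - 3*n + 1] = -9*n^2 - 2*n - 3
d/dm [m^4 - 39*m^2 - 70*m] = 4*m^3 - 78*m - 70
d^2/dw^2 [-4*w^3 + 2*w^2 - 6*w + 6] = 4 - 24*w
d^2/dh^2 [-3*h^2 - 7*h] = -6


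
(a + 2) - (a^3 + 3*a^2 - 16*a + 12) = -a^3 - 3*a^2 + 17*a - 10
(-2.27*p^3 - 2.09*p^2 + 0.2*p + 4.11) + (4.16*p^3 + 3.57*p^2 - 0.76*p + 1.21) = 1.89*p^3 + 1.48*p^2 - 0.56*p + 5.32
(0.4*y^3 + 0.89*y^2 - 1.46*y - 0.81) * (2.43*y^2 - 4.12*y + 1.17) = 0.972*y^5 + 0.5147*y^4 - 6.7466*y^3 + 5.0882*y^2 + 1.629*y - 0.9477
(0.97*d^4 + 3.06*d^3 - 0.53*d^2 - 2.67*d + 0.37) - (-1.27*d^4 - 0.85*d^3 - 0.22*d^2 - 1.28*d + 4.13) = 2.24*d^4 + 3.91*d^3 - 0.31*d^2 - 1.39*d - 3.76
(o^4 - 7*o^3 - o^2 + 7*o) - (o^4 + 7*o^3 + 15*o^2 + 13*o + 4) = -14*o^3 - 16*o^2 - 6*o - 4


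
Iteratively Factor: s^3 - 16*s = (s)*(s^2 - 16) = s*(s - 4)*(s + 4)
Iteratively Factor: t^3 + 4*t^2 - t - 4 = (t + 1)*(t^2 + 3*t - 4) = (t - 1)*(t + 1)*(t + 4)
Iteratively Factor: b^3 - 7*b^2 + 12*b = (b)*(b^2 - 7*b + 12) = b*(b - 4)*(b - 3)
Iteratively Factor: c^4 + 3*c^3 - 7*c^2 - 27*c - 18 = (c + 2)*(c^3 + c^2 - 9*c - 9) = (c + 1)*(c + 2)*(c^2 - 9) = (c + 1)*(c + 2)*(c + 3)*(c - 3)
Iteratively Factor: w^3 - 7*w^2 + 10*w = (w - 2)*(w^2 - 5*w) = w*(w - 2)*(w - 5)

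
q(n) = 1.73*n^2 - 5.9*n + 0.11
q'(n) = 3.46*n - 5.9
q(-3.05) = 34.20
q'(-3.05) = -16.45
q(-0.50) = 3.49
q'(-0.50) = -7.63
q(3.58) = 1.16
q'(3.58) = 6.49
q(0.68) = -3.10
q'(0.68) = -3.55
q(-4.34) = 58.30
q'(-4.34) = -20.92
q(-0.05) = 0.41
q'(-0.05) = -6.07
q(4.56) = 9.18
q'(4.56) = 9.88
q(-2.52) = 25.96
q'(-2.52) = -14.62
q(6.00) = 26.99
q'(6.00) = 14.86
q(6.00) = 26.99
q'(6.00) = 14.86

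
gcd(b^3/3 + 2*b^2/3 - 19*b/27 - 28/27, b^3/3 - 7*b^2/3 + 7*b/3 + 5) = b + 1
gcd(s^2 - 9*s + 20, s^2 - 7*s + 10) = s - 5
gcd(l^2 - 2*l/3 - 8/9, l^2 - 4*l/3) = l - 4/3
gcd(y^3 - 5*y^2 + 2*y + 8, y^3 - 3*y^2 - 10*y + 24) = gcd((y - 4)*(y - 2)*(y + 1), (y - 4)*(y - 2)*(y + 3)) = y^2 - 6*y + 8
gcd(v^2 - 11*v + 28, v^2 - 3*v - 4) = v - 4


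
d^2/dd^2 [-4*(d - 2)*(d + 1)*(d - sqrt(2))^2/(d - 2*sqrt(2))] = 8*(-3*d^4 + d^3 + 18*sqrt(2)*d^3 - 72*d^2 - 6*sqrt(2)*d^2 + 24*d + 48*sqrt(2)*d - 12*sqrt(2) - 12)/(d^3 - 6*sqrt(2)*d^2 + 24*d - 16*sqrt(2))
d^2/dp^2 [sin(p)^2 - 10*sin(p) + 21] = 10*sin(p) + 2*cos(2*p)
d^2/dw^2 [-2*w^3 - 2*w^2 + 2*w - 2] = -12*w - 4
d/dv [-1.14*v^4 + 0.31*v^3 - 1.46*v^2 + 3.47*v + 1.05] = -4.56*v^3 + 0.93*v^2 - 2.92*v + 3.47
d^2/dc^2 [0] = 0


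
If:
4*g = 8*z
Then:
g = 2*z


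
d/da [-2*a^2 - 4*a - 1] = -4*a - 4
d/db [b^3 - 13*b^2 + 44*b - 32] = 3*b^2 - 26*b + 44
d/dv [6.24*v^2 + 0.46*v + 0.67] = 12.48*v + 0.46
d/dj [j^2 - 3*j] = 2*j - 3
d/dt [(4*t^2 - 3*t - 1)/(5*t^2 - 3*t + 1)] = 3*(t^2 + 6*t - 2)/(25*t^4 - 30*t^3 + 19*t^2 - 6*t + 1)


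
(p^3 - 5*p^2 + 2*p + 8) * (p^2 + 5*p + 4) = p^5 - 19*p^3 - 2*p^2 + 48*p + 32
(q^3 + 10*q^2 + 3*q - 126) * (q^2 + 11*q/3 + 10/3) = q^5 + 41*q^4/3 + 43*q^3 - 245*q^2/3 - 452*q - 420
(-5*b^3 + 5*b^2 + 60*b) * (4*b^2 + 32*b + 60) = -20*b^5 - 140*b^4 + 100*b^3 + 2220*b^2 + 3600*b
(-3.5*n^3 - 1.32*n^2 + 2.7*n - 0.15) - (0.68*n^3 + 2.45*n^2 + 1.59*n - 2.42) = -4.18*n^3 - 3.77*n^2 + 1.11*n + 2.27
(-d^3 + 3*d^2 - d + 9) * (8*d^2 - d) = -8*d^5 + 25*d^4 - 11*d^3 + 73*d^2 - 9*d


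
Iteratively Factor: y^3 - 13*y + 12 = (y - 1)*(y^2 + y - 12) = (y - 3)*(y - 1)*(y + 4)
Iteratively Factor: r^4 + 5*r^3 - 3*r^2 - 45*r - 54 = (r + 2)*(r^3 + 3*r^2 - 9*r - 27) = (r + 2)*(r + 3)*(r^2 - 9) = (r + 2)*(r + 3)^2*(r - 3)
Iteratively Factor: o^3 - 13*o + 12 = (o - 1)*(o^2 + o - 12) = (o - 1)*(o + 4)*(o - 3)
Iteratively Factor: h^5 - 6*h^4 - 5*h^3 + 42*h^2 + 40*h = (h)*(h^4 - 6*h^3 - 5*h^2 + 42*h + 40) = h*(h + 2)*(h^3 - 8*h^2 + 11*h + 20) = h*(h - 5)*(h + 2)*(h^2 - 3*h - 4) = h*(h - 5)*(h - 4)*(h + 2)*(h + 1)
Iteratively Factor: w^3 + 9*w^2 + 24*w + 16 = (w + 1)*(w^2 + 8*w + 16) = (w + 1)*(w + 4)*(w + 4)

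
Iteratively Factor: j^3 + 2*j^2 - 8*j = (j + 4)*(j^2 - 2*j) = (j - 2)*(j + 4)*(j)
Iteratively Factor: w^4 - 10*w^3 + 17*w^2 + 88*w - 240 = (w + 3)*(w^3 - 13*w^2 + 56*w - 80) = (w - 5)*(w + 3)*(w^2 - 8*w + 16) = (w - 5)*(w - 4)*(w + 3)*(w - 4)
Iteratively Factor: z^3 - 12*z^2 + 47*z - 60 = (z - 4)*(z^2 - 8*z + 15) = (z - 5)*(z - 4)*(z - 3)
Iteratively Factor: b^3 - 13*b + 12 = (b + 4)*(b^2 - 4*b + 3) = (b - 3)*(b + 4)*(b - 1)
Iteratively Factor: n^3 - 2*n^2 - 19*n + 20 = (n - 5)*(n^2 + 3*n - 4) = (n - 5)*(n + 4)*(n - 1)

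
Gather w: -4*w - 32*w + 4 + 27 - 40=-36*w - 9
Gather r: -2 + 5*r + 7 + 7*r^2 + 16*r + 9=7*r^2 + 21*r + 14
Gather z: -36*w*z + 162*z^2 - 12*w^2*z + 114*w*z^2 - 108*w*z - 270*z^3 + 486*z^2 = -270*z^3 + z^2*(114*w + 648) + z*(-12*w^2 - 144*w)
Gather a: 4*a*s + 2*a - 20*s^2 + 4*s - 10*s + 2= a*(4*s + 2) - 20*s^2 - 6*s + 2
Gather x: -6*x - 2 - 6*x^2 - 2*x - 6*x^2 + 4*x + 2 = -12*x^2 - 4*x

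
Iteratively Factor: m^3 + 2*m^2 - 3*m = (m + 3)*(m^2 - m) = (m - 1)*(m + 3)*(m)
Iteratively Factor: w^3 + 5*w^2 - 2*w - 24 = (w + 4)*(w^2 + w - 6) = (w - 2)*(w + 4)*(w + 3)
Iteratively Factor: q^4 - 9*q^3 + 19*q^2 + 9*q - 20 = (q - 4)*(q^3 - 5*q^2 - q + 5) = (q - 5)*(q - 4)*(q^2 - 1) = (q - 5)*(q - 4)*(q + 1)*(q - 1)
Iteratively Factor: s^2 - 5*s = (s - 5)*(s)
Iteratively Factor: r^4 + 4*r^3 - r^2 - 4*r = (r)*(r^3 + 4*r^2 - r - 4) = r*(r - 1)*(r^2 + 5*r + 4) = r*(r - 1)*(r + 4)*(r + 1)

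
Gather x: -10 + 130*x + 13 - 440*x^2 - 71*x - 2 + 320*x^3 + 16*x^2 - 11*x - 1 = 320*x^3 - 424*x^2 + 48*x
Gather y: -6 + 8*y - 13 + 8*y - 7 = 16*y - 26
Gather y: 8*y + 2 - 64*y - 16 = -56*y - 14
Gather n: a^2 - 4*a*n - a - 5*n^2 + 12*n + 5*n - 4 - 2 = a^2 - a - 5*n^2 + n*(17 - 4*a) - 6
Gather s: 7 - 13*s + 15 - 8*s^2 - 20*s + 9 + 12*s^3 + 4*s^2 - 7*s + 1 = 12*s^3 - 4*s^2 - 40*s + 32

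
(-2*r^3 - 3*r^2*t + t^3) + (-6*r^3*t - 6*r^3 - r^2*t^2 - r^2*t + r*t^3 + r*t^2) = -6*r^3*t - 8*r^3 - r^2*t^2 - 4*r^2*t + r*t^3 + r*t^2 + t^3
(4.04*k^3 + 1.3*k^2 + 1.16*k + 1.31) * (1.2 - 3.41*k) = -13.7764*k^4 + 0.414999999999999*k^3 - 2.3956*k^2 - 3.0751*k + 1.572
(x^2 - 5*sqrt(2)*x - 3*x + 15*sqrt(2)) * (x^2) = x^4 - 5*sqrt(2)*x^3 - 3*x^3 + 15*sqrt(2)*x^2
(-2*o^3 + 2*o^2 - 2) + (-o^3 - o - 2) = -3*o^3 + 2*o^2 - o - 4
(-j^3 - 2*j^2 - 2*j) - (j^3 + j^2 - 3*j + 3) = -2*j^3 - 3*j^2 + j - 3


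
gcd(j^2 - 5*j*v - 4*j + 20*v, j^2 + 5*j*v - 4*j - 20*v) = j - 4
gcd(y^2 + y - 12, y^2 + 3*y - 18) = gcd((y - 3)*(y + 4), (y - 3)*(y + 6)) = y - 3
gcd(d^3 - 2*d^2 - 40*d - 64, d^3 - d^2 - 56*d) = d - 8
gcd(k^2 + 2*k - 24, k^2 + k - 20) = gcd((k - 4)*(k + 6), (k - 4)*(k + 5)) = k - 4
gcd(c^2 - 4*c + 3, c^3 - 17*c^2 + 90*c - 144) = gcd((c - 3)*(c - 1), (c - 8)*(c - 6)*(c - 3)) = c - 3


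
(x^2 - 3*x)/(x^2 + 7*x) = (x - 3)/(x + 7)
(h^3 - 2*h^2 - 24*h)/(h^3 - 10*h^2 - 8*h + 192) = h/(h - 8)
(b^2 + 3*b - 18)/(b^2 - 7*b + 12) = (b + 6)/(b - 4)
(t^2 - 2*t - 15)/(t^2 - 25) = (t + 3)/(t + 5)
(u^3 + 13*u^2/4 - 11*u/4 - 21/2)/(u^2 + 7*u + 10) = (4*u^2 + 5*u - 21)/(4*(u + 5))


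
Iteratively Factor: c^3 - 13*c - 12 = (c + 1)*(c^2 - c - 12) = (c - 4)*(c + 1)*(c + 3)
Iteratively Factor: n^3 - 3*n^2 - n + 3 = (n - 1)*(n^2 - 2*n - 3) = (n - 1)*(n + 1)*(n - 3)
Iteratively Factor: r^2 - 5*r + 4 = (r - 4)*(r - 1)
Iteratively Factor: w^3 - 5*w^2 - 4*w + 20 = (w - 2)*(w^2 - 3*w - 10) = (w - 2)*(w + 2)*(w - 5)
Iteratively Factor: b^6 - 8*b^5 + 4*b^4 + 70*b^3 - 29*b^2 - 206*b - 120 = (b + 1)*(b^5 - 9*b^4 + 13*b^3 + 57*b^2 - 86*b - 120) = (b - 4)*(b + 1)*(b^4 - 5*b^3 - 7*b^2 + 29*b + 30) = (b - 4)*(b - 3)*(b + 1)*(b^3 - 2*b^2 - 13*b - 10) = (b - 4)*(b - 3)*(b + 1)^2*(b^2 - 3*b - 10) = (b - 4)*(b - 3)*(b + 1)^2*(b + 2)*(b - 5)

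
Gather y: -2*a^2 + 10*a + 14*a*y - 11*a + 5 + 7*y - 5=-2*a^2 - a + y*(14*a + 7)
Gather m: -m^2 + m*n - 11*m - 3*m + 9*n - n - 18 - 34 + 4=-m^2 + m*(n - 14) + 8*n - 48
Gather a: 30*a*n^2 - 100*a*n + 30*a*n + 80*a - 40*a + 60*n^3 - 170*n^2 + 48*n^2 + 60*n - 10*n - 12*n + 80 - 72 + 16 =a*(30*n^2 - 70*n + 40) + 60*n^3 - 122*n^2 + 38*n + 24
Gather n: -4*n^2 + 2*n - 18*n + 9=-4*n^2 - 16*n + 9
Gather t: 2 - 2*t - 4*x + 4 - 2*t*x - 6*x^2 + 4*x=t*(-2*x - 2) - 6*x^2 + 6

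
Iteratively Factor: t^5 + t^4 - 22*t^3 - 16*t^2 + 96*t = (t + 3)*(t^4 - 2*t^3 - 16*t^2 + 32*t) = (t - 2)*(t + 3)*(t^3 - 16*t) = (t - 4)*(t - 2)*(t + 3)*(t^2 + 4*t) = t*(t - 4)*(t - 2)*(t + 3)*(t + 4)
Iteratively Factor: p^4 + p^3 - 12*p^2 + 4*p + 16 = (p + 4)*(p^3 - 3*p^2 + 4) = (p - 2)*(p + 4)*(p^2 - p - 2) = (p - 2)*(p + 1)*(p + 4)*(p - 2)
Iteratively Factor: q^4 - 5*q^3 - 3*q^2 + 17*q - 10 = (q - 1)*(q^3 - 4*q^2 - 7*q + 10) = (q - 5)*(q - 1)*(q^2 + q - 2) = (q - 5)*(q - 1)*(q + 2)*(q - 1)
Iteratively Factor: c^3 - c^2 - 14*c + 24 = (c + 4)*(c^2 - 5*c + 6) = (c - 3)*(c + 4)*(c - 2)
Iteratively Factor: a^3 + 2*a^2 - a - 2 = (a + 1)*(a^2 + a - 2) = (a - 1)*(a + 1)*(a + 2)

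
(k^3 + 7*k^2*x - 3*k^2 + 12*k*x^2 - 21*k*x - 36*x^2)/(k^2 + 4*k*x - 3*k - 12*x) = k + 3*x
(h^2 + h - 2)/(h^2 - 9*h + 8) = (h + 2)/(h - 8)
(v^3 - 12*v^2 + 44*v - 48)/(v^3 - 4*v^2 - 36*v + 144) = (v - 2)/(v + 6)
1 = 1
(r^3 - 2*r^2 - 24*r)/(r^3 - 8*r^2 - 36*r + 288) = r*(r + 4)/(r^2 - 2*r - 48)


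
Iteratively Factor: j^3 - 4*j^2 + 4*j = (j - 2)*(j^2 - 2*j) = (j - 2)^2*(j)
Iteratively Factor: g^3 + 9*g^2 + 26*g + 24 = (g + 3)*(g^2 + 6*g + 8) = (g + 3)*(g + 4)*(g + 2)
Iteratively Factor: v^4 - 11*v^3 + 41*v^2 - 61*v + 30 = (v - 5)*(v^3 - 6*v^2 + 11*v - 6) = (v - 5)*(v - 3)*(v^2 - 3*v + 2) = (v - 5)*(v - 3)*(v - 1)*(v - 2)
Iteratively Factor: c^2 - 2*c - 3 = (c - 3)*(c + 1)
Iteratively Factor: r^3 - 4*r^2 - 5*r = (r - 5)*(r^2 + r) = r*(r - 5)*(r + 1)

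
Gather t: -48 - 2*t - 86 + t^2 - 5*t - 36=t^2 - 7*t - 170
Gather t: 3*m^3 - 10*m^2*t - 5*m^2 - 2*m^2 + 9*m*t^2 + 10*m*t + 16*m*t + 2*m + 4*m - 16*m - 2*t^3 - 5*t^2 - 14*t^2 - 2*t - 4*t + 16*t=3*m^3 - 7*m^2 - 10*m - 2*t^3 + t^2*(9*m - 19) + t*(-10*m^2 + 26*m + 10)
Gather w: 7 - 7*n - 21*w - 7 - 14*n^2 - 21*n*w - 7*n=-14*n^2 - 14*n + w*(-21*n - 21)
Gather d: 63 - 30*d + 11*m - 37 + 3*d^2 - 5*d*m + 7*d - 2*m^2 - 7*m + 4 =3*d^2 + d*(-5*m - 23) - 2*m^2 + 4*m + 30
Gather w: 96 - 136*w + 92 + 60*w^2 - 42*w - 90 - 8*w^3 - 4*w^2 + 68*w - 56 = -8*w^3 + 56*w^2 - 110*w + 42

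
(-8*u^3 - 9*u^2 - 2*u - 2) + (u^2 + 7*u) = -8*u^3 - 8*u^2 + 5*u - 2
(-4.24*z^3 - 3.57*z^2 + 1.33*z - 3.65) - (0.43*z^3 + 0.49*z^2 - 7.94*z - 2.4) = -4.67*z^3 - 4.06*z^2 + 9.27*z - 1.25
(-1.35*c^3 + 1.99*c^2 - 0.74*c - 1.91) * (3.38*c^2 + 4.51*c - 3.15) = -4.563*c^5 + 0.6377*c^4 + 10.7262*c^3 - 16.0617*c^2 - 6.2831*c + 6.0165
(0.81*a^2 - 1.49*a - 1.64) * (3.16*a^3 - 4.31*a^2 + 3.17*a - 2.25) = 2.5596*a^5 - 8.1995*a^4 + 3.8072*a^3 + 0.522599999999999*a^2 - 1.8463*a + 3.69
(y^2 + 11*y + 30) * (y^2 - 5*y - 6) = y^4 + 6*y^3 - 31*y^2 - 216*y - 180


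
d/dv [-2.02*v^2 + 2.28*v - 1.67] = 2.28 - 4.04*v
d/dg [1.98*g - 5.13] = 1.98000000000000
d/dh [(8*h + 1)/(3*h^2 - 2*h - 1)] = 6*(-4*h^2 - h - 1)/(9*h^4 - 12*h^3 - 2*h^2 + 4*h + 1)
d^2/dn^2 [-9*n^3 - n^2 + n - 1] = -54*n - 2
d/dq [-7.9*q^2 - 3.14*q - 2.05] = -15.8*q - 3.14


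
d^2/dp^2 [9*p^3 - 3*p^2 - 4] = 54*p - 6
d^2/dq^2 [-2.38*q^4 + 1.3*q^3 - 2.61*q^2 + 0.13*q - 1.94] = -28.56*q^2 + 7.8*q - 5.22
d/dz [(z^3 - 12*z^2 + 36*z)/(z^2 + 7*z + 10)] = (z^4 + 14*z^3 - 90*z^2 - 240*z + 360)/(z^4 + 14*z^3 + 69*z^2 + 140*z + 100)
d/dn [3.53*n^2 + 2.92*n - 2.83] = 7.06*n + 2.92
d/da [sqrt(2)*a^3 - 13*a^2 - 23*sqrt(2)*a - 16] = 3*sqrt(2)*a^2 - 26*a - 23*sqrt(2)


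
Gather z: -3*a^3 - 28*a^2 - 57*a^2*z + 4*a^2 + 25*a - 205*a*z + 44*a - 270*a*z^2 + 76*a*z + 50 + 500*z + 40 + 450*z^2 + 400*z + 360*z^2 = -3*a^3 - 24*a^2 + 69*a + z^2*(810 - 270*a) + z*(-57*a^2 - 129*a + 900) + 90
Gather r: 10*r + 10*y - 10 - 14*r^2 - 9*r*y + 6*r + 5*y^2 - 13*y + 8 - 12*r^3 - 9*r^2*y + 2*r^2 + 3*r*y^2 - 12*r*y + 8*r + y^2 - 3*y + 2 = -12*r^3 + r^2*(-9*y - 12) + r*(3*y^2 - 21*y + 24) + 6*y^2 - 6*y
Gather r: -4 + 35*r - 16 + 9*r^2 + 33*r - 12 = 9*r^2 + 68*r - 32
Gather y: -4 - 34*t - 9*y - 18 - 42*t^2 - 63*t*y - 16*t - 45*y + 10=-42*t^2 - 50*t + y*(-63*t - 54) - 12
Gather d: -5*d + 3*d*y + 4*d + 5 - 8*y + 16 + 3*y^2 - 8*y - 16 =d*(3*y - 1) + 3*y^2 - 16*y + 5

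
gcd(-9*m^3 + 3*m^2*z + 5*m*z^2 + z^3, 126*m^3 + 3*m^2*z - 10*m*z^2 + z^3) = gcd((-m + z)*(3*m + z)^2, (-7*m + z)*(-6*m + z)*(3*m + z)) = 3*m + z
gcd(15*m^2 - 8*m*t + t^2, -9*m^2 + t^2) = -3*m + t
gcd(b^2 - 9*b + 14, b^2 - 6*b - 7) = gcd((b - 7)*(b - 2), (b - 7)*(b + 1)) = b - 7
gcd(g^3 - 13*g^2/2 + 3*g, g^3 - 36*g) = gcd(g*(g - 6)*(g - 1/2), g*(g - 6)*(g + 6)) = g^2 - 6*g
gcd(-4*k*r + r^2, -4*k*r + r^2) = -4*k*r + r^2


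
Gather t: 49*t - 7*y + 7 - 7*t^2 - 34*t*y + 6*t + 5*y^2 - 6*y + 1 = -7*t^2 + t*(55 - 34*y) + 5*y^2 - 13*y + 8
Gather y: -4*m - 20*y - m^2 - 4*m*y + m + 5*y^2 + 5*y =-m^2 - 3*m + 5*y^2 + y*(-4*m - 15)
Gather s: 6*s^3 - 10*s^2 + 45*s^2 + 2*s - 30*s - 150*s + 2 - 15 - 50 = 6*s^3 + 35*s^2 - 178*s - 63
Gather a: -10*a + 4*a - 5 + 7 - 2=-6*a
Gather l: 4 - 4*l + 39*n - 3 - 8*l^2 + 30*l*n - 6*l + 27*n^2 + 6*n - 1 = -8*l^2 + l*(30*n - 10) + 27*n^2 + 45*n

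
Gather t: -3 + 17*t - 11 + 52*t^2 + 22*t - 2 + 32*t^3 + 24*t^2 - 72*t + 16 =32*t^3 + 76*t^2 - 33*t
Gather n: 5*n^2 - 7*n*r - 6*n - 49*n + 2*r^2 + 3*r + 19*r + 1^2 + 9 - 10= 5*n^2 + n*(-7*r - 55) + 2*r^2 + 22*r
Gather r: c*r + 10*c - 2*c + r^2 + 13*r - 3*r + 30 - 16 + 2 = 8*c + r^2 + r*(c + 10) + 16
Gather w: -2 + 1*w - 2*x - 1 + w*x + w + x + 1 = w*(x + 2) - x - 2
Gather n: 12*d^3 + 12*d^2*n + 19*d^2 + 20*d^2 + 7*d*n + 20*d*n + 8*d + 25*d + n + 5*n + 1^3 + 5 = 12*d^3 + 39*d^2 + 33*d + n*(12*d^2 + 27*d + 6) + 6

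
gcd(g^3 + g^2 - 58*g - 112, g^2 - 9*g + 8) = g - 8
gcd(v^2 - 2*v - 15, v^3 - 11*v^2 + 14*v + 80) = v - 5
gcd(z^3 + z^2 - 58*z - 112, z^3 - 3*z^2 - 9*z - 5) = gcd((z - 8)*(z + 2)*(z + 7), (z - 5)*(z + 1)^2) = 1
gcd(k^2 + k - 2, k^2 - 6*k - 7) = 1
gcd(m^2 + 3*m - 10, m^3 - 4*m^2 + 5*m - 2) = m - 2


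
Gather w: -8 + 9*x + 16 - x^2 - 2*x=-x^2 + 7*x + 8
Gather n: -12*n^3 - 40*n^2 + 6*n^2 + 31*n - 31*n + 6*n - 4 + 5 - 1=-12*n^3 - 34*n^2 + 6*n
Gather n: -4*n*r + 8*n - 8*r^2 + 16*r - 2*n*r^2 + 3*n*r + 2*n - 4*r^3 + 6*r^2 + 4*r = n*(-2*r^2 - r + 10) - 4*r^3 - 2*r^2 + 20*r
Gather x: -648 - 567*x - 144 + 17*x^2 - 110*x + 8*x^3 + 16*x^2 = 8*x^3 + 33*x^2 - 677*x - 792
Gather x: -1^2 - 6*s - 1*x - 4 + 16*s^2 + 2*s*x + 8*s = 16*s^2 + 2*s + x*(2*s - 1) - 5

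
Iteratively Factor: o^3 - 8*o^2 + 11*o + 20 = (o + 1)*(o^2 - 9*o + 20) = (o - 4)*(o + 1)*(o - 5)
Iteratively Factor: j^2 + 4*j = (j + 4)*(j)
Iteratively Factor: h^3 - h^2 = (h)*(h^2 - h) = h^2*(h - 1)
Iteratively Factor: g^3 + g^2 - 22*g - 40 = (g + 2)*(g^2 - g - 20) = (g + 2)*(g + 4)*(g - 5)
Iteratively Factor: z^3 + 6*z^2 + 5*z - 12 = (z + 4)*(z^2 + 2*z - 3) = (z - 1)*(z + 4)*(z + 3)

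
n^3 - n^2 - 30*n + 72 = (n - 4)*(n - 3)*(n + 6)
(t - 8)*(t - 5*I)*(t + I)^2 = t^4 - 8*t^3 - 3*I*t^3 + 9*t^2 + 24*I*t^2 - 72*t + 5*I*t - 40*I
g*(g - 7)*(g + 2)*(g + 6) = g^4 + g^3 - 44*g^2 - 84*g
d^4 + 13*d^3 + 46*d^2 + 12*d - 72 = (d - 1)*(d + 2)*(d + 6)^2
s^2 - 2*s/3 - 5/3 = (s - 5/3)*(s + 1)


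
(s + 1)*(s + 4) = s^2 + 5*s + 4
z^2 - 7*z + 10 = (z - 5)*(z - 2)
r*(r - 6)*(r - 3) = r^3 - 9*r^2 + 18*r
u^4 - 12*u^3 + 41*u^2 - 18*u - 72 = (u - 6)*(u - 4)*(u - 3)*(u + 1)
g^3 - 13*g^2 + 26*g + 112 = (g - 8)*(g - 7)*(g + 2)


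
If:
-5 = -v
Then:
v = 5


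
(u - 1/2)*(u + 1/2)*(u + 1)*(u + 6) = u^4 + 7*u^3 + 23*u^2/4 - 7*u/4 - 3/2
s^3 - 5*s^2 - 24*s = s*(s - 8)*(s + 3)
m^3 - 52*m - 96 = (m - 8)*(m + 2)*(m + 6)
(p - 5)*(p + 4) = p^2 - p - 20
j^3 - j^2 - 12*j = j*(j - 4)*(j + 3)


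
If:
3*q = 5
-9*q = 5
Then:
No Solution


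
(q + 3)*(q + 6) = q^2 + 9*q + 18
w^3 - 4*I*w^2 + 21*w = w*(w - 7*I)*(w + 3*I)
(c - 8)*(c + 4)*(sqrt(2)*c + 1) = sqrt(2)*c^3 - 4*sqrt(2)*c^2 + c^2 - 32*sqrt(2)*c - 4*c - 32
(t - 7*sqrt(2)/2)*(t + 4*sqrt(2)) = t^2 + sqrt(2)*t/2 - 28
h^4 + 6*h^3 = h^3*(h + 6)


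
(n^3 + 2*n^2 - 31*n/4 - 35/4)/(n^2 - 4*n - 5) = (n^2 + n - 35/4)/(n - 5)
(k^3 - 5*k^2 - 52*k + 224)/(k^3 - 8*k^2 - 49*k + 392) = (k - 4)/(k - 7)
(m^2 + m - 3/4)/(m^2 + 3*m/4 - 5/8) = 2*(2*m + 3)/(4*m + 5)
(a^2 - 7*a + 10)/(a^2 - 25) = (a - 2)/(a + 5)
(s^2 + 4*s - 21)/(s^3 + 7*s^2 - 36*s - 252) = (s - 3)/(s^2 - 36)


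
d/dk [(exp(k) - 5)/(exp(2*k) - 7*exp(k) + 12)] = (-(exp(k) - 5)*(2*exp(k) - 7) + exp(2*k) - 7*exp(k) + 12)*exp(k)/(exp(2*k) - 7*exp(k) + 12)^2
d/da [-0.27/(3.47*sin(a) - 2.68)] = 0.9369*cos(a)/(3.47*sin(a) - 2.68)^2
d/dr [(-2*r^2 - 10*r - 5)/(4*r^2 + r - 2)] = (38*r^2 + 48*r + 25)/(16*r^4 + 8*r^3 - 15*r^2 - 4*r + 4)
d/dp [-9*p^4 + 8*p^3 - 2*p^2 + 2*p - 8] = -36*p^3 + 24*p^2 - 4*p + 2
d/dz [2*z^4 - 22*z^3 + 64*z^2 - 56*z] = 8*z^3 - 66*z^2 + 128*z - 56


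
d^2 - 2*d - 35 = (d - 7)*(d + 5)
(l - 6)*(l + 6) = l^2 - 36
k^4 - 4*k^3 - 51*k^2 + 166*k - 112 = (k - 8)*(k - 2)*(k - 1)*(k + 7)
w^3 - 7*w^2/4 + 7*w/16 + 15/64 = (w - 5/4)*(w - 3/4)*(w + 1/4)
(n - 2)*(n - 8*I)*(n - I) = n^3 - 2*n^2 - 9*I*n^2 - 8*n + 18*I*n + 16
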